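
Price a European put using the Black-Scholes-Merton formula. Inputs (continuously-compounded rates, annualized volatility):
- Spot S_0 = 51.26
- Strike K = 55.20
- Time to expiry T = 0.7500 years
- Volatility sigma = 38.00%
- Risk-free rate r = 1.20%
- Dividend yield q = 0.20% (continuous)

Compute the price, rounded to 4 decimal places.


d1 = (ln(S/K) + (r - q + 0.5*sigma^2) * T) / (sigma * sqrt(T)) = -0.03768649
d2 = d1 - sigma * sqrt(T) = -0.36677614
exp(-rT) = 0.99104038; exp(-qT) = 0.99850112
P = K * exp(-rT) * N(-d2) - S_0 * exp(-qT) * N(-d1)
N(-d1) = 0.51503117; N(-d2) = 0.64310700
P = 55.2000 * 0.99104038 * 0.64310700 - 51.2600 * 0.99850112 * 0.51503117 = 8.8205

Answer: Price = 8.8205


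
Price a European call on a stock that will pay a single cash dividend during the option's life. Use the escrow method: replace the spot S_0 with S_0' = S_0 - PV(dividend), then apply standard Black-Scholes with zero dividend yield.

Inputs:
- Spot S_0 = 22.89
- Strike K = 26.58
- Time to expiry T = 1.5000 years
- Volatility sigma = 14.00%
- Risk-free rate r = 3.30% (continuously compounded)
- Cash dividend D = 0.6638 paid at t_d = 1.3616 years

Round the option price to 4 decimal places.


Answer: Price = 0.5353

Derivation:
PV(D) = D * exp(-r * t_d) = 0.6638 * 0.95606173 = 0.63463377
S_0' = S_0 - PV(D) = 22.8900 - 0.63463377 = 22.25536623
d1 = (ln(S_0'/K) + (r + sigma^2/2)*T) / (sigma*sqrt(T)) = -0.66122165
d2 = d1 - sigma*sqrt(T) = -0.83268593
exp(-rT) = 0.95170516
N(d1) = 0.25423509; N(d2) = 0.20251094
C = S_0' * N(d1) - K * exp(-rT) * N(d2) = 22.25536623 * 0.25423509 - 26.5800 * 0.95170516 * 0.20251094 = 0.5353


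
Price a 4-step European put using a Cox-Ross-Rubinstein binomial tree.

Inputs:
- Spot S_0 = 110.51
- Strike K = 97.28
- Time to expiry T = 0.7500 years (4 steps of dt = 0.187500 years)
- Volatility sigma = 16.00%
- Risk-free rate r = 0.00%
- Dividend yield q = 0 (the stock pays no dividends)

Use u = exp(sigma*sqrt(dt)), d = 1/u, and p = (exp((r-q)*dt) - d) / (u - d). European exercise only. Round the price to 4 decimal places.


Answer: Price = V(0,0) = 1.2539

Derivation:
dt = T/N = 0.187500
u = exp(sigma*sqrt(dt)) = 1.071738; d = 1/u = 0.933063
p = (exp((r-q)*dt) - d) / (u - d) = 0.482686
Discount per step: exp(-r*dt) = 1.000000
Stock lattice S(k, i) with i counting down-moves:
  k=0: S(0,0) = 110.5100
  k=1: S(1,0) = 118.4378; S(1,1) = 103.1128
  k=2: S(2,0) = 126.9344; S(2,1) = 110.5100; S(2,2) = 96.2108
  k=3: S(3,0) = 136.0404; S(3,1) = 118.4378; S(3,2) = 103.1128; S(3,3) = 89.7708
  k=4: S(4,0) = 145.7998; S(4,1) = 126.9344; S(4,2) = 110.5100; S(4,3) = 96.2108; S(4,4) = 83.7619
Terminal payoffs V(N, i) = max(K - S_T, 0):
  V(4,0) = 0.000000; V(4,1) = 0.000000; V(4,2) = 0.000000; V(4,3) = 1.069168; V(4,4) = 13.518131
Backward induction: V(k, i) = exp(-r*dt) * [p * V(k+1, i) + (1-p) * V(k+1, i+1)].
  V(3,0) = exp(-r*dt) * [p*0.000000 + (1-p)*0.000000] = 0.000000
  V(3,1) = exp(-r*dt) * [p*0.000000 + (1-p)*0.000000] = 0.000000
  V(3,2) = exp(-r*dt) * [p*0.000000 + (1-p)*1.069168] = 0.553095
  V(3,3) = exp(-r*dt) * [p*1.069168 + (1-p)*13.518131] = 7.509185
  V(2,0) = exp(-r*dt) * [p*0.000000 + (1-p)*0.000000] = 0.000000
  V(2,1) = exp(-r*dt) * [p*0.000000 + (1-p)*0.553095] = 0.286124
  V(2,2) = exp(-r*dt) * [p*0.553095 + (1-p)*7.509185] = 4.151575
  V(1,0) = exp(-r*dt) * [p*0.000000 + (1-p)*0.286124] = 0.148016
  V(1,1) = exp(-r*dt) * [p*0.286124 + (1-p)*4.151575] = 2.285774
  V(0,0) = exp(-r*dt) * [p*0.148016 + (1-p)*2.285774] = 1.253907


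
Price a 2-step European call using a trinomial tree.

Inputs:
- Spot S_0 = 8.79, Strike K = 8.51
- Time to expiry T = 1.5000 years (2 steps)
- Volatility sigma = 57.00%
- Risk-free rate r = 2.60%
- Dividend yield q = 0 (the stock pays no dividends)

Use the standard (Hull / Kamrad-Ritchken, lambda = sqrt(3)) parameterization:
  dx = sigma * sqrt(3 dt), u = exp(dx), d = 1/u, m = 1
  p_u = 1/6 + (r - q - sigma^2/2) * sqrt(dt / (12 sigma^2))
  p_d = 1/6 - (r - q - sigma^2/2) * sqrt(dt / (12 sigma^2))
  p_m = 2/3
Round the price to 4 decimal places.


Answer: Price = V(0,0) = 2.2381

Derivation:
dt = T/N = 0.750000; dx = sigma*sqrt(3*dt) = 0.855000
u = exp(dx) = 2.351374; d = 1/u = 0.425283
p_u = 0.106820, p_m = 0.666667, p_d = 0.226513
Discount per step: exp(-r*dt) = 0.980689
Stock lattice S(k, j) with j the centered position index:
  k=0: S(0,+0) = 8.7900
  k=1: S(1,-1) = 3.7382; S(1,+0) = 8.7900; S(1,+1) = 20.6686
  k=2: S(2,-2) = 1.5898; S(2,-1) = 3.7382; S(2,+0) = 8.7900; S(2,+1) = 20.6686; S(2,+2) = 48.5996
Terminal payoffs V(N, j) = max(S_T - K, 0):
  V(2,-2) = 0.000000; V(2,-1) = 0.000000; V(2,+0) = 0.280000; V(2,+1) = 12.158581; V(2,+2) = 40.089571
Backward induction: V(k, j) = exp(-r*dt) * [p_u * V(k+1, j+1) + p_m * V(k+1, j) + p_d * V(k+1, j-1)]
  V(1,-1) = exp(-r*dt) * [p_u*0.280000 + p_m*0.000000 + p_d*0.000000] = 0.029332
  V(1,+0) = exp(-r*dt) * [p_u*12.158581 + p_m*0.280000 + p_d*0.000000] = 1.456763
  V(1,+1) = exp(-r*dt) * [p_u*40.089571 + p_m*12.158581 + p_d*0.280000] = 12.211067
  V(0,+0) = exp(-r*dt) * [p_u*12.211067 + p_m*1.456763 + p_d*0.029332] = 2.238136


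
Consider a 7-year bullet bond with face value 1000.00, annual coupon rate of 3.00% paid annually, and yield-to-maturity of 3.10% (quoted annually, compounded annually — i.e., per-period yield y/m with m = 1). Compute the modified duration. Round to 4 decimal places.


Answer: Modified duration = 6.2221

Derivation:
Coupon per period c = face * coupon_rate / m = 30.000000
Periods per year m = 1; per-period yield y/m = 0.031000
Number of cashflows N = 7
Cashflows (t years, CF_t, discount factor 1/(1+y/m)^(m*t), PV):
  t = 1.0000: CF_t = 30.000000, DF = 0.969932, PV = 29.097963
  t = 2.0000: CF_t = 30.000000, DF = 0.940768, PV = 28.223049
  t = 3.0000: CF_t = 30.000000, DF = 0.912481, PV = 27.374441
  t = 4.0000: CF_t = 30.000000, DF = 0.885045, PV = 26.551349
  t = 5.0000: CF_t = 30.000000, DF = 0.858434, PV = 25.753006
  t = 6.0000: CF_t = 30.000000, DF = 0.832622, PV = 24.978667
  t = 7.0000: CF_t = 1030.000000, DF = 0.807587, PV = 831.814655
Price P = sum_t PV_t = 993.793130
First compute Macaulay numerator sum_t t * PV_t:
  t * PV_t at t = 1.0000: 29.097963
  t * PV_t at t = 2.0000: 56.446097
  t * PV_t at t = 3.0000: 82.123323
  t * PV_t at t = 4.0000: 106.205397
  t * PV_t at t = 5.0000: 128.765030
  t * PV_t at t = 6.0000: 149.872004
  t * PV_t at t = 7.0000: 5822.702587
Macaulay duration D = 6375.212401 / 993.793130 = 6.415030
Modified duration = D / (1 + y/m) = 6.415030 / (1 + 0.031000) = 6.222143


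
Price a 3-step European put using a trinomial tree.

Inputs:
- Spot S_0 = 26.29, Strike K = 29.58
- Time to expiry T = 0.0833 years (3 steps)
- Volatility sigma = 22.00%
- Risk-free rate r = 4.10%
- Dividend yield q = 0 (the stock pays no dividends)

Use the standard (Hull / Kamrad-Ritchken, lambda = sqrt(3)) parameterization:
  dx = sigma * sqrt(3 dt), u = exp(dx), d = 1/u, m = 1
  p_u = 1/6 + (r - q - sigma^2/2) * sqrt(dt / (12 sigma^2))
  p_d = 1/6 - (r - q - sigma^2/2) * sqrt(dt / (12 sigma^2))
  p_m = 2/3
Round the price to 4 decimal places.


dt = T/N = 0.027767; dx = sigma*sqrt(3*dt) = 0.063496
u = exp(dx) = 1.065555; d = 1/u = 0.938478
p_u = 0.170340, p_m = 0.666667, p_d = 0.162993
Discount per step: exp(-r*dt) = 0.998862
Stock lattice S(k, j) with j the centered position index:
  k=0: S(0,+0) = 26.2900
  k=1: S(1,-1) = 24.6726; S(1,+0) = 26.2900; S(1,+1) = 28.0134
  k=2: S(2,-2) = 23.1547; S(2,-1) = 24.6726; S(2,+0) = 26.2900; S(2,+1) = 28.0134; S(2,+2) = 29.8499
  k=3: S(3,-3) = 21.7302; S(3,-2) = 23.1547; S(3,-1) = 24.6726; S(3,+0) = 26.2900; S(3,+1) = 28.0134; S(3,+2) = 29.8499; S(3,+3) = 31.8067
Terminal payoffs V(N, j) = max(K - S_T, 0):
  V(3,-3) = 7.849840; V(3,-2) = 6.425318; V(3,-1) = 4.907412; V(3,+0) = 3.290000; V(3,+1) = 1.566558; V(3,+2) = 0.000000; V(3,+3) = 0.000000
Backward induction: V(k, j) = exp(-r*dt) * [p_u * V(k+1, j+1) + p_m * V(k+1, j) + p_d * V(k+1, j-1)]
  V(2,-2) = exp(-r*dt) * [p_u*4.907412 + p_m*6.425318 + p_d*7.849840] = 6.391665
  V(2,-1) = exp(-r*dt) * [p_u*3.290000 + p_m*4.907412 + p_d*6.425318] = 4.873759
  V(2,+0) = exp(-r*dt) * [p_u*1.566558 + p_m*3.290000 + p_d*4.907412] = 3.256347
  V(2,+1) = exp(-r*dt) * [p_u*0.000000 + p_m*1.566558 + p_d*3.290000] = 1.578822
  V(2,+2) = exp(-r*dt) * [p_u*0.000000 + p_m*0.000000 + p_d*1.566558] = 0.255048
  V(1,-1) = exp(-r*dt) * [p_u*3.256347 + p_m*4.873759 + p_d*6.391665] = 4.840145
  V(1,+0) = exp(-r*dt) * [p_u*1.578822 + p_m*3.256347 + p_d*4.873759] = 3.230545
  V(1,+1) = exp(-r*dt) * [p_u*0.255048 + p_m*1.578822 + p_d*3.256347] = 1.624905
  V(0,+0) = exp(-r*dt) * [p_u*1.624905 + p_m*3.230545 + p_d*4.840145] = 3.215731

Answer: Price = V(0,0) = 3.2157


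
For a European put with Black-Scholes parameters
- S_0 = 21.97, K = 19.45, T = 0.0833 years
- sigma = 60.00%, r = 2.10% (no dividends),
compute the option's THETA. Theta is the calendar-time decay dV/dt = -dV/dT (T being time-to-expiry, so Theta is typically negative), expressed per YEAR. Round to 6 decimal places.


d1 = 0.8002180933; d2 = 0.6270476570
phi(d1) = 0.2896410065; exp(-qT) = 1.0000000000; exp(-rT) = 0.9982522291
Theta = -S*exp(-qT)*phi(d1)*sigma/(2*sqrt(T)) + r*K*exp(-rT)*N(-d2) - q*S*exp(-qT)*N(-d1)
N(-d1) = 0.2117922243; N(-d2) = 0.2653139982; sqrt(T) = 0.2886173938
Term 1 = -21.9700 * 1.0000000000 * 0.2896410065 * 0.6000 / (2 * 0.2886173938) = -6.6143756920
Term 2 = 0.0210 * 19.4500 * 0.9982522291 * 0.2653139982 = 0.1081781010
Term 3 = 0 (no dividend yield, q = 0)
Theta = -6.6143756920 + (0.1081781010) + (0.0000000000) = -6.506198

Answer: Theta = -6.506198


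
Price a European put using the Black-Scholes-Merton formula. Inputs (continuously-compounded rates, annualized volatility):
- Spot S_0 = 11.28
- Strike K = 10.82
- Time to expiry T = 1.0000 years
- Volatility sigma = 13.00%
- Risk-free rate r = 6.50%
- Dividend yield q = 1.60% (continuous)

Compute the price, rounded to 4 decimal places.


Answer: Price = 0.1978

Derivation:
d1 = (ln(S/K) + (r - q + 0.5*sigma^2) * T) / (sigma * sqrt(T)) = 0.76219210
d2 = d1 - sigma * sqrt(T) = 0.63219210
exp(-rT) = 0.93706746; exp(-qT) = 0.98412732
P = K * exp(-rT) * N(-d2) - S_0 * exp(-qT) * N(-d1)
N(-d1) = 0.22297268; N(-d2) = 0.26363068
P = 10.8200 * 0.93706746 * 0.26363068 - 11.2800 * 0.98412732 * 0.22297268 = 0.1978


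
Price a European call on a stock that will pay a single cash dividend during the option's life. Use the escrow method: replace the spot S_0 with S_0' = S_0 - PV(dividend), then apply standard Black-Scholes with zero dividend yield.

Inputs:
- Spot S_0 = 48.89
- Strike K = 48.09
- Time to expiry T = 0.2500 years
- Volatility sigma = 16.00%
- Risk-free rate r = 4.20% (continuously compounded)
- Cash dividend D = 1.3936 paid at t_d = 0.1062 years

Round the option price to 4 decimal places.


Answer: Price = 1.4748

Derivation:
PV(D) = D * exp(-r * t_d) = 1.3936 * 0.99554953 = 1.38739783
S_0' = S_0 - PV(D) = 48.8900 - 1.38739783 = 47.50260217
d1 = (ln(S_0'/K) + (r + sigma^2/2)*T) / (sigma*sqrt(T)) = 0.01762796
d2 = d1 - sigma*sqrt(T) = -0.06237204
exp(-rT) = 0.98955493
N(d1) = 0.50703217; N(d2) = 0.47513328
C = S_0' * N(d1) - K * exp(-rT) * N(d2) = 47.50260217 * 0.50703217 - 48.0900 * 0.98955493 * 0.47513328 = 1.4748


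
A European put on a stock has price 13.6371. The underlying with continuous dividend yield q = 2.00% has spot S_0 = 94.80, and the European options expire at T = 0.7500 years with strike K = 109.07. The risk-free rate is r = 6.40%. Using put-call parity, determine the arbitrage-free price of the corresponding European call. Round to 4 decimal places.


Put-call parity: C - P = S_0 * exp(-qT) - K * exp(-rT).
S_0 * exp(-qT) = 94.8000 * 0.98511194 = 93.38861187
K * exp(-rT) = 109.0700 * 0.95313379 = 103.95830216
C = P + S*exp(-qT) - K*exp(-rT)
C = 13.6371 + 93.38861187 - 103.95830216 = 3.0674

Answer: Call price = 3.0674


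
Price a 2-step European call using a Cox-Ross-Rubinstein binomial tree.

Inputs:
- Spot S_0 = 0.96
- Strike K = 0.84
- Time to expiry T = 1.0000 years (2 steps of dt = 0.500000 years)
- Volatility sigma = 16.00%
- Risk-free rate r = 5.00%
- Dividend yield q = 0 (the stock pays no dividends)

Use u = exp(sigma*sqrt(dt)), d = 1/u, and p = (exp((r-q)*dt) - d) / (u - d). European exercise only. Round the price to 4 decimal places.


dt = T/N = 0.500000
u = exp(sigma*sqrt(dt)) = 1.119785; d = 1/u = 0.893028
p = (exp((r-q)*dt) - d) / (u - d) = 0.583386
Discount per step: exp(-r*dt) = 0.975310
Stock lattice S(k, i) with i counting down-moves:
  k=0: S(0,0) = 0.9600
  k=1: S(1,0) = 1.0750; S(1,1) = 0.8573
  k=2: S(2,0) = 1.2038; S(2,1) = 0.9600; S(2,2) = 0.7656
Terminal payoffs V(N, i) = max(S_T - K, 0):
  V(2,0) = 0.363763; V(2,1) = 0.120000; V(2,2) = 0.000000
Backward induction: V(k, i) = exp(-r*dt) * [p * V(k+1, i) + (1-p) * V(k+1, i+1)].
  V(1,0) = exp(-r*dt) * [p*0.363763 + (1-p)*0.120000] = 0.255734
  V(1,1) = exp(-r*dt) * [p*0.120000 + (1-p)*0.000000] = 0.068278
  V(0,0) = exp(-r*dt) * [p*0.255734 + (1-p)*0.068278] = 0.173251

Answer: Price = V(0,0) = 0.1733


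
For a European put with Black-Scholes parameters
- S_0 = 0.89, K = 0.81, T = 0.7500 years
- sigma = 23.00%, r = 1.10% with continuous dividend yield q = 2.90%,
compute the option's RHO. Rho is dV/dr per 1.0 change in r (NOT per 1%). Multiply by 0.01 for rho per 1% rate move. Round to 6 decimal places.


Answer: Rho = -0.228951

Derivation:
d1 = 0.5046780113; d2 = 0.3054921684
phi(d1) = 0.3512389630; exp(-qT) = 0.9784848257; exp(-rT) = 0.9917839379
N(-d2) = 0.3799956669
Rho = -K*T*exp(-rT)*N(-d2) = -0.8100 * 0.7500 * 0.9917839379 * 0.3799956669 = -0.228951


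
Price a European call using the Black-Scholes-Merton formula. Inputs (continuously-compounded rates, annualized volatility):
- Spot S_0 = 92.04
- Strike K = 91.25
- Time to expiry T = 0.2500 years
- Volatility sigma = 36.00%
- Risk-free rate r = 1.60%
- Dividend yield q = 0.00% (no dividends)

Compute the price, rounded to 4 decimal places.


Answer: Price = 7.1523

Derivation:
d1 = (ln(S/K) + (r - q + 0.5*sigma^2) * T) / (sigma * sqrt(T)) = 0.16011263
d2 = d1 - sigma * sqrt(T) = -0.01988737
exp(-rT) = 0.99600799; exp(-qT) = 1.00000000
C = S_0 * exp(-qT) * N(d1) - K * exp(-rT) * N(d2)
N(d1) = 0.56360382; N(d2) = 0.49206661
C = 92.0400 * 1.00000000 * 0.56360382 - 91.2500 * 0.99600799 * 0.49206661 = 7.1523


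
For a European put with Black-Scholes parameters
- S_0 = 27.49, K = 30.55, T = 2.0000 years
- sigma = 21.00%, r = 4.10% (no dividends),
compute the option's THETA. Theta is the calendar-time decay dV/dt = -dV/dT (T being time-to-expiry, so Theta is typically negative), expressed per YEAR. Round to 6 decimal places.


Answer: Theta = -0.131382

Derivation:
d1 = 0.0692210956; d2 = -0.2277637525
phi(d1) = 0.3979876465; exp(-qT) = 1.0000000000; exp(-rT) = 0.9212719587
Theta = -S*exp(-qT)*phi(d1)*sigma/(2*sqrt(T)) + r*K*exp(-rT)*N(-d2) - q*S*exp(-qT)*N(-d1)
N(-d1) = 0.4724068158; N(-d2) = 0.5900850463; sqrt(T) = 1.4142135624
Term 1 = -27.4900 * 1.0000000000 * 0.3979876465 * 0.2100 / (2 * 1.4142135624) = -0.8123040768
Term 2 = 0.0410 * 30.5500 * 0.9212719587 * 0.5900850463 = 0.6809222615
Term 3 = 0 (no dividend yield, q = 0)
Theta = -0.8123040768 + (0.6809222615) + (0.0000000000) = -0.131382


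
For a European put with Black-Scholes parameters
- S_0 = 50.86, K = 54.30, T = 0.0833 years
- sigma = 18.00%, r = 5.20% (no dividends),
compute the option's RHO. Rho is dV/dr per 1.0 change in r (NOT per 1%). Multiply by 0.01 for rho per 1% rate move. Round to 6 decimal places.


d1 = -1.1504351480; d2 = -1.2023862789
phi(d1) = 0.2058332203; exp(-qT) = 1.0000000000; exp(-rT) = 0.9956777678
N(-d2) = 0.8853930486
Rho = -K*T*exp(-rT)*N(-d2) = -54.3000 * 0.0833 * 0.9956777678 * 0.8853930486 = -3.987491

Answer: Rho = -3.987491


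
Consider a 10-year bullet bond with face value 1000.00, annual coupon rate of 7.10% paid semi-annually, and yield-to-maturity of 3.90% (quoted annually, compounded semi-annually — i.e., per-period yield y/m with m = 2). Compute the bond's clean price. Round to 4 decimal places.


Coupon per period c = face * coupon_rate / m = 35.500000
Periods per year m = 2; per-period yield y/m = 0.019500
Number of cashflows N = 20
Cashflows (t years, CF_t, discount factor 1/(1+y/m)^(m*t), PV):
  t = 0.5000: CF_t = 35.500000, DF = 0.980873, PV = 34.820991
  t = 1.0000: CF_t = 35.500000, DF = 0.962112, PV = 34.154969
  t = 1.5000: CF_t = 35.500000, DF = 0.943709, PV = 33.501686
  t = 2.0000: CF_t = 35.500000, DF = 0.925659, PV = 32.860898
  t = 2.5000: CF_t = 35.500000, DF = 0.907954, PV = 32.232367
  t = 3.0000: CF_t = 35.500000, DF = 0.890588, PV = 31.615858
  t = 3.5000: CF_t = 35.500000, DF = 0.873553, PV = 31.011141
  t = 4.0000: CF_t = 35.500000, DF = 0.856845, PV = 30.417990
  t = 4.5000: CF_t = 35.500000, DF = 0.840456, PV = 29.836184
  t = 5.0000: CF_t = 35.500000, DF = 0.824380, PV = 29.265507
  t = 5.5000: CF_t = 35.500000, DF = 0.808613, PV = 28.705745
  t = 6.0000: CF_t = 35.500000, DF = 0.793146, PV = 28.156690
  t = 6.5000: CF_t = 35.500000, DF = 0.777976, PV = 27.618136
  t = 7.0000: CF_t = 35.500000, DF = 0.763095, PV = 27.089883
  t = 7.5000: CF_t = 35.500000, DF = 0.748500, PV = 26.571734
  t = 8.0000: CF_t = 35.500000, DF = 0.734183, PV = 26.063496
  t = 8.5000: CF_t = 35.500000, DF = 0.720140, PV = 25.564979
  t = 9.0000: CF_t = 35.500000, DF = 0.706366, PV = 25.075997
  t = 9.5000: CF_t = 35.500000, DF = 0.692855, PV = 24.596368
  t = 10.0000: CF_t = 1035.500000, DF = 0.679603, PV = 703.729085
Price P = sum_t PV_t = 1262.889704

Answer: Price = 1262.8897


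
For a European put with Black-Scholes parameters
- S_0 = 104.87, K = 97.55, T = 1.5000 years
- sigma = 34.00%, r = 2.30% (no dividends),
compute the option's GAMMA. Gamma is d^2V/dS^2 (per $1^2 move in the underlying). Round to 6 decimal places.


d1 = 0.4648181052; d2 = 0.0484048490
phi(d1) = 0.3580915967; exp(-qT) = 1.0000000000; exp(-rT) = 0.9660883397
Gamma = exp(-qT) * phi(d1) / (S * sigma * sqrt(T)) = 1.0000000000 * 0.3580915967 / (104.8700 * 0.3400 * 1.2247448714) = 0.008200

Answer: Gamma = 0.008200


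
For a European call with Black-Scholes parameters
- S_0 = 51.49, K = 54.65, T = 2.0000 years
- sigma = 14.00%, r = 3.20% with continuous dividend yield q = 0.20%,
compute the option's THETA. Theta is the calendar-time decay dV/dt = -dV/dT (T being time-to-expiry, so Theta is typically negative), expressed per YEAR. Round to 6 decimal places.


Answer: Theta = -1.709058

Derivation:
d1 = 0.1012092009; d2 = -0.0967806978
phi(d1) = 0.3969042607; exp(-qT) = 0.9960079893; exp(-rT) = 0.9380049995
Theta = -S*exp(-qT)*phi(d1)*sigma/(2*sqrt(T)) - r*K*exp(-rT)*N(d2) + q*S*exp(-qT)*N(d1)
N(d1) = 0.5403078035; N(d2) = 0.4614502764; sqrt(T) = 1.4142135624
Term 1 = -51.4900 * 0.9960079893 * 0.3969042607 * 0.1400 / (2 * 1.4142135624) = -1.0075219513
Term 2 = -0.0320 * 54.6500 * 0.9380049995 * 0.4614502764 = -0.7569552548
Term 3 = 0.0020 * 51.4900 * 0.9960079893 * 0.5403078035 = 0.0554187785
Theta = -1.0075219513 + (-0.7569552548) + (0.0554187785) = -1.709058


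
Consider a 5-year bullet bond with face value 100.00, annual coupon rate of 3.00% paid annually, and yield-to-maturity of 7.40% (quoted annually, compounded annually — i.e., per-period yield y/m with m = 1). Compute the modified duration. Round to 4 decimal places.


Answer: Modified duration = 4.3600

Derivation:
Coupon per period c = face * coupon_rate / m = 3.000000
Periods per year m = 1; per-period yield y/m = 0.074000
Number of cashflows N = 5
Cashflows (t years, CF_t, discount factor 1/(1+y/m)^(m*t), PV):
  t = 1.0000: CF_t = 3.000000, DF = 0.931099, PV = 2.793296
  t = 2.0000: CF_t = 3.000000, DF = 0.866945, PV = 2.600834
  t = 3.0000: CF_t = 3.000000, DF = 0.807211, PV = 2.421633
  t = 4.0000: CF_t = 3.000000, DF = 0.751593, PV = 2.254780
  t = 5.0000: CF_t = 103.000000, DF = 0.699808, PV = 72.080173
Price P = sum_t PV_t = 82.150716
First compute Macaulay numerator sum_t t * PV_t:
  t * PV_t at t = 1.0000: 2.793296
  t * PV_t at t = 2.0000: 5.201669
  t * PV_t at t = 3.0000: 7.264900
  t * PV_t at t = 4.0000: 9.019119
  t * PV_t at t = 5.0000: 360.400863
Macaulay duration D = 384.679847 / 82.150716 = 4.682611
Modified duration = D / (1 + y/m) = 4.682611 / (1 + 0.074000) = 4.359973


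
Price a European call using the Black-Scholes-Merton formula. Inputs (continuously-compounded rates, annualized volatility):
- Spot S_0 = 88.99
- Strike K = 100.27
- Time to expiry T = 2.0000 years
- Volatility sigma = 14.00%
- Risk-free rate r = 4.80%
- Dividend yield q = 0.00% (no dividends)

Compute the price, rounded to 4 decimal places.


Answer: Price = 6.0987

Derivation:
d1 = (ln(S/K) + (r - q + 0.5*sigma^2) * T) / (sigma * sqrt(T)) = -0.01890270
d2 = d1 - sigma * sqrt(T) = -0.21689260
exp(-rT) = 0.90846402; exp(-qT) = 1.00000000
C = S_0 * exp(-qT) * N(d1) - K * exp(-rT) * N(d2)
N(d1) = 0.49245936; N(d2) = 0.41414602
C = 88.9900 * 1.00000000 * 0.49245936 - 100.2700 * 0.90846402 * 0.41414602 = 6.0987


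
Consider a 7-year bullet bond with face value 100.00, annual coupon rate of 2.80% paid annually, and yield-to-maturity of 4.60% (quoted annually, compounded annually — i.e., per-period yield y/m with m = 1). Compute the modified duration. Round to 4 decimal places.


Coupon per period c = face * coupon_rate / m = 2.800000
Periods per year m = 1; per-period yield y/m = 0.046000
Number of cashflows N = 7
Cashflows (t years, CF_t, discount factor 1/(1+y/m)^(m*t), PV):
  t = 1.0000: CF_t = 2.800000, DF = 0.956023, PV = 2.676864
  t = 2.0000: CF_t = 2.800000, DF = 0.913980, PV = 2.559144
  t = 3.0000: CF_t = 2.800000, DF = 0.873786, PV = 2.446600
  t = 4.0000: CF_t = 2.800000, DF = 0.835359, PV = 2.339006
  t = 5.0000: CF_t = 2.800000, DF = 0.798623, PV = 2.236143
  t = 6.0000: CF_t = 2.800000, DF = 0.763501, PV = 2.137804
  t = 7.0000: CF_t = 102.800000, DF = 0.729925, PV = 75.036285
Price P = sum_t PV_t = 89.431846
First compute Macaulay numerator sum_t t * PV_t:
  t * PV_t at t = 1.0000: 2.676864
  t * PV_t at t = 2.0000: 5.118287
  t * PV_t at t = 3.0000: 7.339800
  t * PV_t at t = 4.0000: 9.356023
  t * PV_t at t = 5.0000: 11.180716
  t * PV_t at t = 6.0000: 12.826825
  t * PV_t at t = 7.0000: 525.253993
Macaulay duration D = 573.752509 / 89.431846 = 6.415528
Modified duration = D / (1 + y/m) = 6.415528 / (1 + 0.046000) = 6.133392

Answer: Modified duration = 6.1334


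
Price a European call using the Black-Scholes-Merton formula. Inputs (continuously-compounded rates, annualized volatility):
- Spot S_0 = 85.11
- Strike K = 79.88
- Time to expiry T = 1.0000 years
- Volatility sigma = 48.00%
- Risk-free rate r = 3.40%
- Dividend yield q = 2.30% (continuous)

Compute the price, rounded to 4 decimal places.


d1 = (ln(S/K) + (r - q + 0.5*sigma^2) * T) / (sigma * sqrt(T)) = 0.39503964
d2 = d1 - sigma * sqrt(T) = -0.08496036
exp(-rT) = 0.96657150; exp(-qT) = 0.97726248
C = S_0 * exp(-qT) * N(d1) - K * exp(-rT) * N(d2)
N(d1) = 0.65359318; N(d2) = 0.46614645
C = 85.1100 * 0.97726248 * 0.65359318 - 79.8800 * 0.96657150 * 0.46614645 = 18.3714

Answer: Price = 18.3714


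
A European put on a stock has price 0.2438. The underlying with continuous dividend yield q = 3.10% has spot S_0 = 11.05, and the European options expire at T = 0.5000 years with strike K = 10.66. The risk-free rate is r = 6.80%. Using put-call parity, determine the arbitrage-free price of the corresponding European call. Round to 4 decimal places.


Put-call parity: C - P = S_0 * exp(-qT) - K * exp(-rT).
S_0 * exp(-qT) = 11.0500 * 0.98461951 = 10.88004555
K * exp(-rT) = 10.6600 * 0.96657150 = 10.30365224
C = P + S*exp(-qT) - K*exp(-rT)
C = 0.2438 + 10.88004555 - 10.30365224 = 0.8202

Answer: Call price = 0.8202


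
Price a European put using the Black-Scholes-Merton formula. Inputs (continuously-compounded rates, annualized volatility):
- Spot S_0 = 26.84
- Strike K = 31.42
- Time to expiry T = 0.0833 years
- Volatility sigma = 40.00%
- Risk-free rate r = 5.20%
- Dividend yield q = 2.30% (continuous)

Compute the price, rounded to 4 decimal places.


Answer: Price = 4.6339

Derivation:
d1 = (ln(S/K) + (r - q + 0.5*sigma^2) * T) / (sigma * sqrt(T)) = -1.28605919
d2 = d1 - sigma * sqrt(T) = -1.40150615
exp(-rT) = 0.99567777; exp(-qT) = 0.99808593
P = K * exp(-rT) * N(-d2) - S_0 * exp(-qT) * N(-d1)
N(-d1) = 0.90078880; N(-d2) = 0.91946861
P = 31.4200 * 0.99567777 * 0.91946861 - 26.8400 * 0.99808593 * 0.90078880 = 4.6339


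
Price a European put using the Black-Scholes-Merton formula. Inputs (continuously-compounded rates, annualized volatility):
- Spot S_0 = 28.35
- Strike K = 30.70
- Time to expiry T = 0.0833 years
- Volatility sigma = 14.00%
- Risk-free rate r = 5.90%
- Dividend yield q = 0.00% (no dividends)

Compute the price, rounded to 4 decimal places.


d1 = (ln(S/K) + (r - q + 0.5*sigma^2) * T) / (sigma * sqrt(T)) = -1.82903006
d2 = d1 - sigma * sqrt(T) = -1.86943649
exp(-rT) = 0.99509736; exp(-qT) = 1.00000000
P = K * exp(-rT) * N(-d2) - S_0 * exp(-qT) * N(-d1)
N(-d1) = 0.96630245; N(-d2) = 0.96921894
P = 30.7000 * 0.99509736 * 0.96921894 - 28.3500 * 1.00000000 * 0.96630245 = 2.2145

Answer: Price = 2.2145


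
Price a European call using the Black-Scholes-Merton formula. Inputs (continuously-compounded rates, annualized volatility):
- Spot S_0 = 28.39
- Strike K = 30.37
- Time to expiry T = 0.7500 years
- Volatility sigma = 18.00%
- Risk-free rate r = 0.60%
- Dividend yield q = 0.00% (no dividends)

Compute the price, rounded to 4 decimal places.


d1 = (ln(S/K) + (r - q + 0.5*sigma^2) * T) / (sigma * sqrt(T)) = -0.32567885
d2 = d1 - sigma * sqrt(T) = -0.48156342
exp(-rT) = 0.99551011; exp(-qT) = 1.00000000
C = S_0 * exp(-qT) * N(d1) - K * exp(-rT) * N(d2)
N(d1) = 0.37233367; N(d2) = 0.31505806
C = 28.3900 * 1.00000000 * 0.37233367 - 30.3700 * 0.99551011 * 0.31505806 = 1.0452

Answer: Price = 1.0452


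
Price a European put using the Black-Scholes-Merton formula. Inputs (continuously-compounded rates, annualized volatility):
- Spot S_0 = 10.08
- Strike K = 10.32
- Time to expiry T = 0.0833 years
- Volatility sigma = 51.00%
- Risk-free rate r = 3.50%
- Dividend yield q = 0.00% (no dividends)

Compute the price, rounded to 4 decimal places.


d1 = (ln(S/K) + (r - q + 0.5*sigma^2) * T) / (sigma * sqrt(T)) = -0.06645498
d2 = d1 - sigma * sqrt(T) = -0.21364985
exp(-rT) = 0.99708875; exp(-qT) = 1.00000000
P = K * exp(-rT) * N(-d2) - S_0 * exp(-qT) * N(-d1)
N(-d1) = 0.52649220; N(-d2) = 0.58458994
P = 10.3200 * 0.99708875 * 0.58458994 - 10.0800 * 1.00000000 * 0.52649220 = 0.7084

Answer: Price = 0.7084


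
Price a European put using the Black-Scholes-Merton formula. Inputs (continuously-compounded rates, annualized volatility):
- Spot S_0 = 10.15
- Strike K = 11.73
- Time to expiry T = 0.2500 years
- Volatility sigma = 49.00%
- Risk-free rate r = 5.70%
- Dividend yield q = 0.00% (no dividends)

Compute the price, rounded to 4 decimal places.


d1 = (ln(S/K) + (r - q + 0.5*sigma^2) * T) / (sigma * sqrt(T)) = -0.40985085
d2 = d1 - sigma * sqrt(T) = -0.65485085
exp(-rT) = 0.98585105; exp(-qT) = 1.00000000
P = K * exp(-rT) * N(-d2) - S_0 * exp(-qT) * N(-d1)
N(-d1) = 0.65904232; N(-d2) = 0.74371810
P = 11.7300 * 0.98585105 * 0.74371810 - 10.1500 * 1.00000000 * 0.65904232 = 1.9111

Answer: Price = 1.9111


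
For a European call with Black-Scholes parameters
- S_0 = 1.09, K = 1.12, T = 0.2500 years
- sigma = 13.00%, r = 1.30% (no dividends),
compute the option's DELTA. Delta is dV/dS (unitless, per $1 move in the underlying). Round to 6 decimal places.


d1 = -0.3352075241; d2 = -0.4002075241
phi(d1) = 0.3771468762; exp(-qT) = 1.0000000000; exp(-rT) = 0.9967552755
N(d1) = 0.3687342733
Delta = exp(-qT) * N(d1) = 1.0000000000 * 0.3687342733 = 0.368734

Answer: Delta = 0.368734


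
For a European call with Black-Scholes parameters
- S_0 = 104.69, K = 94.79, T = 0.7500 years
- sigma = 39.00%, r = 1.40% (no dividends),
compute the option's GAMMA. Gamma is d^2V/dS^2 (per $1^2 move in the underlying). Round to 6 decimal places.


d1 = 0.4940850617; d2 = 0.1563351542
phi(d1) = 0.3531019134; exp(-qT) = 1.0000000000; exp(-rT) = 0.9895549326
Gamma = exp(-qT) * phi(d1) / (S * sigma * sqrt(T)) = 1.0000000000 * 0.3531019134 / (104.6900 * 0.3900 * 0.8660254038) = 0.009986

Answer: Gamma = 0.009986


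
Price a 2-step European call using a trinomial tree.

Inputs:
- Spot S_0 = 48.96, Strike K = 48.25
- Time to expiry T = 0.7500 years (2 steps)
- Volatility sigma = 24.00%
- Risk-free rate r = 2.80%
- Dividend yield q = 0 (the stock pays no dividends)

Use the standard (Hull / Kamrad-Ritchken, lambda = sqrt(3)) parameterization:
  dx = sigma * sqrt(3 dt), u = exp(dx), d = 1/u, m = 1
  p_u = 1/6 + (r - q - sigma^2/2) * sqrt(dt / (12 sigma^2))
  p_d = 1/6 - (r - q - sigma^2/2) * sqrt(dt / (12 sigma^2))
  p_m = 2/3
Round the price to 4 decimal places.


Answer: Price = V(0,0) = 4.4761

Derivation:
dt = T/N = 0.375000; dx = sigma*sqrt(3*dt) = 0.254558
u = exp(dx) = 1.289892; d = 1/u = 0.775259
p_u = 0.166077, p_m = 0.666667, p_d = 0.167256
Discount per step: exp(-r*dt) = 0.989555
Stock lattice S(k, j) with j the centered position index:
  k=0: S(0,+0) = 48.9600
  k=1: S(1,-1) = 37.9567; S(1,+0) = 48.9600; S(1,+1) = 63.1531
  k=2: S(2,-2) = 29.4262; S(2,-1) = 37.9567; S(2,+0) = 48.9600; S(2,+1) = 63.1531; S(2,+2) = 81.4607
Terminal payoffs V(N, j) = max(S_T - K, 0):
  V(2,-2) = 0.000000; V(2,-1) = 0.000000; V(2,+0) = 0.710000; V(2,+1) = 14.903109; V(2,+2) = 33.210686
Backward induction: V(k, j) = exp(-r*dt) * [p_u * V(k+1, j+1) + p_m * V(k+1, j) + p_d * V(k+1, j-1)]
  V(1,-1) = exp(-r*dt) * [p_u*0.710000 + p_m*0.000000 + p_d*0.000000] = 0.116683
  V(1,+0) = exp(-r*dt) * [p_u*14.903109 + p_m*0.710000 + p_d*0.000000] = 2.917607
  V(1,+1) = exp(-r*dt) * [p_u*33.210686 + p_m*14.903109 + p_d*0.710000] = 15.407076
  V(0,+0) = exp(-r*dt) * [p_u*15.407076 + p_m*2.917607 + p_d*0.116683] = 4.476108


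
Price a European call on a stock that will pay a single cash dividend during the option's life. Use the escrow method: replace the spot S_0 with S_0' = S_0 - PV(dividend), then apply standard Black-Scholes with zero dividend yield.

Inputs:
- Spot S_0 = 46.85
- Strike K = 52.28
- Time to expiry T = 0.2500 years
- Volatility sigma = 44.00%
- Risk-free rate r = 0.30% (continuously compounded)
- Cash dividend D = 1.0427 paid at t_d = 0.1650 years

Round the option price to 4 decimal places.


PV(D) = D * exp(-r * t_d) = 1.0427 * 0.99950512 = 1.04218399
S_0' = S_0 - PV(D) = 46.8500 - 1.04218399 = 45.80781601
d1 = (ln(S_0'/K) + (r + sigma^2/2)*T) / (sigma*sqrt(T)) = -0.48731435
d2 = d1 - sigma*sqrt(T) = -0.70731435
exp(-rT) = 0.99925028
N(d1) = 0.31301779; N(d2) = 0.23968557
C = S_0' * N(d1) - K * exp(-rT) * N(d2) = 45.80781601 * 0.31301779 - 52.2800 * 0.99925028 * 0.23968557 = 1.8173

Answer: Price = 1.8173


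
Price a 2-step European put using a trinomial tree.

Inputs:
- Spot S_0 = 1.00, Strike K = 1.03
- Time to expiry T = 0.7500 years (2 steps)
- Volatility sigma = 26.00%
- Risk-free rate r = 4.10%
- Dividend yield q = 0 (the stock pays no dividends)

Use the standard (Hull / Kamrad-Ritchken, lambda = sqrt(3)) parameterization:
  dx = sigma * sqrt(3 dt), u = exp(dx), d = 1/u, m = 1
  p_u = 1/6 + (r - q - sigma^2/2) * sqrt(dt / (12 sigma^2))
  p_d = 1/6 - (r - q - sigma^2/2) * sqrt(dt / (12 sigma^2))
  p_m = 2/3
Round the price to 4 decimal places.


Answer: Price = V(0,0) = 0.0828

Derivation:
dt = T/N = 0.375000; dx = sigma*sqrt(3*dt) = 0.275772
u = exp(dx) = 1.317547; d = 1/u = 0.758986
p_u = 0.171562, p_m = 0.666667, p_d = 0.161771
Discount per step: exp(-r*dt) = 0.984743
Stock lattice S(k, j) with j the centered position index:
  k=0: S(0,+0) = 1.0000
  k=1: S(1,-1) = 0.7590; S(1,+0) = 1.0000; S(1,+1) = 1.3175
  k=2: S(2,-2) = 0.5761; S(2,-1) = 0.7590; S(2,+0) = 1.0000; S(2,+1) = 1.3175; S(2,+2) = 1.7359
Terminal payoffs V(N, j) = max(K - S_T, 0):
  V(2,-2) = 0.453940; V(2,-1) = 0.271014; V(2,+0) = 0.030000; V(2,+1) = 0.000000; V(2,+2) = 0.000000
Backward induction: V(k, j) = exp(-r*dt) * [p_u * V(k+1, j+1) + p_m * V(k+1, j) + p_d * V(k+1, j-1)]
  V(1,-1) = exp(-r*dt) * [p_u*0.030000 + p_m*0.271014 + p_d*0.453940] = 0.255302
  V(1,+0) = exp(-r*dt) * [p_u*0.000000 + p_m*0.030000 + p_d*0.271014] = 0.062868
  V(1,+1) = exp(-r*dt) * [p_u*0.000000 + p_m*0.000000 + p_d*0.030000] = 0.004779
  V(0,+0) = exp(-r*dt) * [p_u*0.004779 + p_m*0.062868 + p_d*0.255302] = 0.082750


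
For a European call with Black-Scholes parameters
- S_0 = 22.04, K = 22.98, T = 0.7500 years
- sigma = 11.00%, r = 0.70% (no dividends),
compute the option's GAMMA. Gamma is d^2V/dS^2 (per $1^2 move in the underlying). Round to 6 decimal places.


d1 = -0.3356797198; d2 = -0.4309425142
phi(d1) = 0.3770871428; exp(-qT) = 1.0000000000; exp(-rT) = 0.9947637572
Gamma = exp(-qT) * phi(d1) / (S * sigma * sqrt(T)) = 1.0000000000 * 0.3770871428 / (22.0400 * 0.1100 * 0.8660254038) = 0.179600

Answer: Gamma = 0.179600


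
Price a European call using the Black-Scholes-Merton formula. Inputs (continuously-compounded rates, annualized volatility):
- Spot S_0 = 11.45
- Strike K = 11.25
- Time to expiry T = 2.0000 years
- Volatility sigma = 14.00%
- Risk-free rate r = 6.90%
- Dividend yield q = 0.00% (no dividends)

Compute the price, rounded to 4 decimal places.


d1 = (ln(S/K) + (r - q + 0.5*sigma^2) * T) / (sigma * sqrt(T)) = 0.88500273
d2 = d1 - sigma * sqrt(T) = 0.68701283
exp(-rT) = 0.87109869; exp(-qT) = 1.00000000
C = S_0 * exp(-qT) * N(d1) - K * exp(-rT) * N(d2)
N(d1) = 0.81192242; N(d2) = 0.75396268
C = 11.4500 * 1.00000000 * 0.81192242 - 11.2500 * 0.87109869 * 0.75396268 = 1.9078

Answer: Price = 1.9078


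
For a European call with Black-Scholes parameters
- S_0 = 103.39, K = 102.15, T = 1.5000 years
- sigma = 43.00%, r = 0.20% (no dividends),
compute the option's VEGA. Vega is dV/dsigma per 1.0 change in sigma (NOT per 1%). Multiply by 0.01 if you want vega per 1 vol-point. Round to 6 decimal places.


d1 = 0.2919277653; d2 = -0.2347125294
phi(d1) = 0.3823000746; exp(-qT) = 1.0000000000; exp(-rT) = 0.9970044955
Vega = S * exp(-qT) * phi(d1) * sqrt(T) = 103.3900 * 1.0000000000 * 0.3823000746 * 1.2247448714 = 48.409272

Answer: Vega = 48.409272


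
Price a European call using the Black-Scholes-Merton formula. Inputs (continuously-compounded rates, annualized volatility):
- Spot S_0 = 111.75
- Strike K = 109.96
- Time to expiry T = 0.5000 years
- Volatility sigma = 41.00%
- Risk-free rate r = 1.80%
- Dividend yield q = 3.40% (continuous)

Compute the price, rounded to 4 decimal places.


Answer: Price = 13.0620

Derivation:
d1 = (ln(S/K) + (r - q + 0.5*sigma^2) * T) / (sigma * sqrt(T)) = 0.17306032
d2 = d1 - sigma * sqrt(T) = -0.11685347
exp(-rT) = 0.99104038; exp(-qT) = 0.98314368
C = S_0 * exp(-qT) * N(d1) - K * exp(-rT) * N(d2)
N(d1) = 0.56869799; N(d2) = 0.45348809
C = 111.7500 * 0.98314368 * 0.56869799 - 109.9600 * 0.99104038 * 0.45348809 = 13.0620


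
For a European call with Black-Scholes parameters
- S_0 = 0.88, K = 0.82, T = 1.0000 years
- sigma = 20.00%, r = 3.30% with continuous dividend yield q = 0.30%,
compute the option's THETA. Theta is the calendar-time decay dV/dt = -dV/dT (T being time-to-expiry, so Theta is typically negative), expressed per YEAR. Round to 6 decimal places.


Answer: Theta = -0.044458

Derivation:
d1 = 0.6030878361; d2 = 0.4030878361
phi(d1) = 0.3326062230; exp(-qT) = 0.9970044955; exp(-rT) = 0.9675385596
Theta = -S*exp(-qT)*phi(d1)*sigma/(2*sqrt(T)) - r*K*exp(-rT)*N(d2) + q*S*exp(-qT)*N(d1)
N(d1) = 0.7267748710; N(d2) = 0.6565581956; sqrt(T) = 1.0000000000
Term 1 = -0.8800 * 0.9970044955 * 0.3326062230 * 0.2000 / (2 * 1.0000000000) = -0.0291816712
Term 2 = -0.0330 * 0.8200 * 0.9675385596 * 0.6565581956 = -0.0171897397
Term 3 = 0.0030 * 0.8800 * 0.9970044955 * 0.7267748710 = 0.0019129382
Theta = -0.0291816712 + (-0.0171897397) + (0.0019129382) = -0.044458


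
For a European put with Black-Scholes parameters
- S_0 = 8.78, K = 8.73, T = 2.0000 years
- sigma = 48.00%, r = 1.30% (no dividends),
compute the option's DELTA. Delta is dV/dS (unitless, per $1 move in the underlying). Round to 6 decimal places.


Answer: Delta = -0.349702

Derivation:
d1 = 0.3861260255; d2 = -0.2926964844
phi(d1) = 0.3702839308; exp(-qT) = 1.0000000000; exp(-rT) = 0.9743350896
N(-d1) = 0.3497016680
Delta = -exp(-qT) * N(-d1) = -1.0000000000 * 0.3497016680 = -0.349702


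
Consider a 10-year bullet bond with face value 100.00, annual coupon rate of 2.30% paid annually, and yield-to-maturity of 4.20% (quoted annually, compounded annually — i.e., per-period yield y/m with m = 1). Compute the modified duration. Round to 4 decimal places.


Answer: Modified duration = 8.5848

Derivation:
Coupon per period c = face * coupon_rate / m = 2.300000
Periods per year m = 1; per-period yield y/m = 0.042000
Number of cashflows N = 10
Cashflows (t years, CF_t, discount factor 1/(1+y/m)^(m*t), PV):
  t = 1.0000: CF_t = 2.300000, DF = 0.959693, PV = 2.207294
  t = 2.0000: CF_t = 2.300000, DF = 0.921010, PV = 2.118324
  t = 3.0000: CF_t = 2.300000, DF = 0.883887, PV = 2.032941
  t = 4.0000: CF_t = 2.300000, DF = 0.848260, PV = 1.950999
  t = 5.0000: CF_t = 2.300000, DF = 0.814069, PV = 1.872360
  t = 6.0000: CF_t = 2.300000, DF = 0.781257, PV = 1.796890
  t = 7.0000: CF_t = 2.300000, DF = 0.749766, PV = 1.724463
  t = 8.0000: CF_t = 2.300000, DF = 0.719545, PV = 1.654955
  t = 9.0000: CF_t = 2.300000, DF = 0.690543, PV = 1.588248
  t = 10.0000: CF_t = 102.300000, DF = 0.662709, PV = 67.795122
Price P = sum_t PV_t = 84.741594
First compute Macaulay numerator sum_t t * PV_t:
  t * PV_t at t = 1.0000: 2.207294
  t * PV_t at t = 2.0000: 4.236648
  t * PV_t at t = 3.0000: 6.098822
  t * PV_t at t = 4.0000: 7.803994
  t * PV_t at t = 5.0000: 9.361798
  t * PV_t at t = 6.0000: 10.781341
  t * PV_t at t = 7.0000: 12.071239
  t * PV_t at t = 8.0000: 13.239637
  t * PV_t at t = 9.0000: 14.294234
  t * PV_t at t = 10.0000: 677.951216
Macaulay duration D = 758.046221 / 84.741594 = 8.945385
Modified duration = D / (1 + y/m) = 8.945385 / (1 + 0.042000) = 8.584823


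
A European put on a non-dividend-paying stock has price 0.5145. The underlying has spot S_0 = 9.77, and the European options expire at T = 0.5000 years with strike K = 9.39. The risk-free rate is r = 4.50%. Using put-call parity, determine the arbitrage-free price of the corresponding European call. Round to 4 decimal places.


Answer: Call price = 1.1034

Derivation:
Put-call parity: C - P = S_0 * exp(-qT) - K * exp(-rT).
S_0 * exp(-qT) = 9.7700 * 1.00000000 = 9.77000000
K * exp(-rT) = 9.3900 * 0.97775124 = 9.18108412
C = P + S*exp(-qT) - K*exp(-rT)
C = 0.5145 + 9.77000000 - 9.18108412 = 1.1034


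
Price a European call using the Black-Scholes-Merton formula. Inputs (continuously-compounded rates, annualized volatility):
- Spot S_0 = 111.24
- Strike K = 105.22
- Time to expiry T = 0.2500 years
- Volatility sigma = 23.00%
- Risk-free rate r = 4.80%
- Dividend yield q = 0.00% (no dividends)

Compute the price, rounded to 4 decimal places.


d1 = (ln(S/K) + (r - q + 0.5*sigma^2) * T) / (sigma * sqrt(T)) = 0.64564464
d2 = d1 - sigma * sqrt(T) = 0.53064464
exp(-rT) = 0.98807171; exp(-qT) = 1.00000000
C = S_0 * exp(-qT) * N(d1) - K * exp(-rT) * N(d2)
N(d1) = 0.74074524; N(d2) = 0.70216747
C = 111.2400 * 1.00000000 * 0.74074524 - 105.2200 * 0.98807171 * 0.70216747 = 9.3997

Answer: Price = 9.3997


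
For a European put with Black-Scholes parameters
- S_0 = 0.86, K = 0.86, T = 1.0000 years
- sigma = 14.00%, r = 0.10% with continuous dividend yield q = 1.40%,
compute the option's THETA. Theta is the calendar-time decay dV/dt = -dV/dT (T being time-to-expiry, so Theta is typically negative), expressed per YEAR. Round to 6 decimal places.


Answer: Theta = -0.029236

Derivation:
d1 = -0.0228571429; d2 = -0.1628571429
phi(d1) = 0.3988380805; exp(-qT) = 0.9860975443; exp(-rT) = 0.9990004998
Theta = -S*exp(-qT)*phi(d1)*sigma/(2*sqrt(T)) + r*K*exp(-rT)*N(-d2) - q*S*exp(-qT)*N(-d1)
N(-d1) = 0.5091178867; N(-d2) = 0.5646845424; sqrt(T) = 1.0000000000
Term 1 = -0.8600 * 0.9860975443 * 0.3988380805 * 0.1400 / (2 * 1.0000000000) = -0.0236762538
Term 2 = 0.0010 * 0.8600 * 0.9990004998 * 0.5646845424 = 0.0004851433
Term 3 = -0.0140 * 0.8600 * 0.9860975443 * 0.5091178867 = -0.0060445604
Theta = -0.0236762538 + (0.0004851433) + (-0.0060445604) = -0.029236


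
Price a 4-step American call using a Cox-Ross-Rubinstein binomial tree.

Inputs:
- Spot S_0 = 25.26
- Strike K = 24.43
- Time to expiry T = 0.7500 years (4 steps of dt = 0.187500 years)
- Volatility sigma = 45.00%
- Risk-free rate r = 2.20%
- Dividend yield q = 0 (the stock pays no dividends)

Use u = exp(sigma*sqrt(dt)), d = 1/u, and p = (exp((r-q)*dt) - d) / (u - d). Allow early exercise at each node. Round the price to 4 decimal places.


dt = T/N = 0.187500
u = exp(sigma*sqrt(dt)) = 1.215136; d = 1/u = 0.822953
p = (exp((r-q)*dt) - d) / (u - d) = 0.461979
Discount per step: exp(-r*dt) = 0.995883
Stock lattice S(k, i) with i counting down-moves:
  k=0: S(0,0) = 25.2600
  k=1: S(1,0) = 30.6943; S(1,1) = 20.7878
  k=2: S(2,0) = 37.2978; S(2,1) = 25.2600; S(2,2) = 17.1074
  k=3: S(3,0) = 45.3219; S(3,1) = 30.6943; S(3,2) = 20.7878; S(3,3) = 14.0786
  k=4: S(4,0) = 55.0722; S(4,1) = 37.2978; S(4,2) = 25.2600; S(4,3) = 17.1074; S(4,4) = 11.5860
Terminal payoffs V(N, i) = max(S_T - K, 0):
  V(4,0) = 30.642196; V(4,1) = 12.867770; V(4,2) = 0.830000; V(4,3) = 0.000000; V(4,4) = 0.000000
Backward induction: V(k, i) = exp(-r*dt) * [p * V(k+1, i) + (1-p) * V(k+1, i+1)]; then take max(V_cont, immediate exercise) for American.
  V(3,0) = exp(-r*dt) * [p*30.642196 + (1-p)*12.867770] = 20.992417; exercise = 20.891850; V(3,0) = max -> 20.992417
  V(3,1) = exp(-r*dt) * [p*12.867770 + (1-p)*0.830000] = 6.364893; exercise = 6.264326; V(3,1) = max -> 6.364893
  V(3,2) = exp(-r*dt) * [p*0.830000 + (1-p)*0.000000] = 0.381864; exercise = 0.000000; V(3,2) = max -> 0.381864
  V(3,3) = exp(-r*dt) * [p*0.000000 + (1-p)*0.000000] = 0.000000; exercise = 0.000000; V(3,3) = max -> 0.000000
  V(2,0) = exp(-r*dt) * [p*20.992417 + (1-p)*6.364893] = 13.068489; exercise = 12.867770; V(2,0) = max -> 13.068489
  V(2,1) = exp(-r*dt) * [p*6.364893 + (1-p)*0.381864] = 3.132950; exercise = 0.830000; V(2,1) = max -> 3.132950
  V(2,2) = exp(-r*dt) * [p*0.381864 + (1-p)*0.000000] = 0.175687; exercise = 0.000000; V(2,2) = max -> 0.175687
  V(1,0) = exp(-r*dt) * [p*13.068489 + (1-p)*3.132950] = 7.691173; exercise = 6.264326; V(1,0) = max -> 7.691173
  V(1,1) = exp(-r*dt) * [p*3.132950 + (1-p)*0.175687] = 1.535535; exercise = 0.000000; V(1,1) = max -> 1.535535
  V(0,0) = exp(-r*dt) * [p*7.691173 + (1-p)*1.535535] = 4.361285; exercise = 0.830000; V(0,0) = max -> 4.361285

Answer: Price = V(0,0) = 4.3613
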